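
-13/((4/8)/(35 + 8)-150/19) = 21242/12881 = 1.65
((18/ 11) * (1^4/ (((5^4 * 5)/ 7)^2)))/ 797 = 882/ 85615234375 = 0.00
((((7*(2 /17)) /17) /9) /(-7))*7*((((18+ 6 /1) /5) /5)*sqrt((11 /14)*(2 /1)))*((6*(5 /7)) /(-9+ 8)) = 32*sqrt(77) /10115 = 0.03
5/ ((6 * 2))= 5/ 12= 0.42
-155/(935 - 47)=-0.17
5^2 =25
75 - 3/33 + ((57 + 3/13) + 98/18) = 177071/1287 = 137.58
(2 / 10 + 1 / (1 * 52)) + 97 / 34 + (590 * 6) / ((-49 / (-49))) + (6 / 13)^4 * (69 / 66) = 378469446653 / 106818140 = 3543.12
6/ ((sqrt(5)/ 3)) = 18 * sqrt(5)/ 5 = 8.05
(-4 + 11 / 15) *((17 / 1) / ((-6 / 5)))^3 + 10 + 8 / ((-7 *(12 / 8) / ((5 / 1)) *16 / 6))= 42167855 / 4536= 9296.26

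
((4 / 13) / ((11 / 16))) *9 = 576 / 143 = 4.03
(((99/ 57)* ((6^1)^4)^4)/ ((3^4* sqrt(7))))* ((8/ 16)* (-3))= -1724011610112* sqrt(7)/ 133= -34295533667.25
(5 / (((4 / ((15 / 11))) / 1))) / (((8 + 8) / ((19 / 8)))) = 1425 / 5632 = 0.25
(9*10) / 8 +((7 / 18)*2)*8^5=917909 / 36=25497.47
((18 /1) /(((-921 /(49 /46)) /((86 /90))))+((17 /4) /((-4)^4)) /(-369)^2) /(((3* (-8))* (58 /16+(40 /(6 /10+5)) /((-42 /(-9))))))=4798321992919 /29845336031861760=0.00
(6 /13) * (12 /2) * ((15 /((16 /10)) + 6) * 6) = 3321 /13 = 255.46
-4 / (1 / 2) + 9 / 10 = -71 / 10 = -7.10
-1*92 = -92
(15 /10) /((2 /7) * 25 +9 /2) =21 /163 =0.13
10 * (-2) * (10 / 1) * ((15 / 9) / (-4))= 250 / 3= 83.33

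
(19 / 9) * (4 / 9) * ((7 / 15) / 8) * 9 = 133 / 270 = 0.49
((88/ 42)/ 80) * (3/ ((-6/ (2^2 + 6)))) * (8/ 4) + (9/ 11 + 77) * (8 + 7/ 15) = 507121/ 770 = 658.60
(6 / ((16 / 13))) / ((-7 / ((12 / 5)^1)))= -117 / 70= -1.67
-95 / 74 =-1.28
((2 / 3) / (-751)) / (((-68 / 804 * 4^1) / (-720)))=-24120 / 12767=-1.89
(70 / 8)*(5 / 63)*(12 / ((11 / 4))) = 100 / 33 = 3.03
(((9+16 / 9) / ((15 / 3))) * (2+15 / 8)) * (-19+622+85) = 258602 / 45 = 5746.71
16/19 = 0.84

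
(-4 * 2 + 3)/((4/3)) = -15/4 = -3.75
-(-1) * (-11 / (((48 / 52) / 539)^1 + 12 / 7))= -77077 / 12024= -6.41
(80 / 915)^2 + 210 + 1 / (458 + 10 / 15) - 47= 7511633555 / 46080864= 163.01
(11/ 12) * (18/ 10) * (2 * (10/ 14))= 33/ 14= 2.36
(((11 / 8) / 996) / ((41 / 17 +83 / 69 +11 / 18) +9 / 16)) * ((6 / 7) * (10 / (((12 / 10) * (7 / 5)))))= 146625 / 99678103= 0.00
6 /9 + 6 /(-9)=0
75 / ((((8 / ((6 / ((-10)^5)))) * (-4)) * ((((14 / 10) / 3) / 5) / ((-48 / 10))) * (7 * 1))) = -81 / 78400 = -0.00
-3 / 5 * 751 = -2253 / 5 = -450.60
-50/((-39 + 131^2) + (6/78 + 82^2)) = -650/309999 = -0.00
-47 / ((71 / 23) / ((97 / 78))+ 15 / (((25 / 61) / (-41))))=524285 / 16711503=0.03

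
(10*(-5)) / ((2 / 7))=-175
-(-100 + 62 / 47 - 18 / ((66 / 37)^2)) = 1186739 / 11374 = 104.34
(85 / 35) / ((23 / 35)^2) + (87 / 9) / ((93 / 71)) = 1919236 / 147591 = 13.00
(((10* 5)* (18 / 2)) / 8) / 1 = 225 / 4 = 56.25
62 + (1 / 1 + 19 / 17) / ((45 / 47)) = 5458 / 85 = 64.21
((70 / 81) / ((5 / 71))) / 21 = 142 / 243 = 0.58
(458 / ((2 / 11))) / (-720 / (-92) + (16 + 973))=57937 / 22927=2.53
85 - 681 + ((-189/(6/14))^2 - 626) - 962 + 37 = 192334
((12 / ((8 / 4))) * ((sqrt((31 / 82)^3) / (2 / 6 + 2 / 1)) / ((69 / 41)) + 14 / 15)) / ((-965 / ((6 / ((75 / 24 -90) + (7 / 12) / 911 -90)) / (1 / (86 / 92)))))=0.00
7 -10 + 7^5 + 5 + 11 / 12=201719 / 12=16809.92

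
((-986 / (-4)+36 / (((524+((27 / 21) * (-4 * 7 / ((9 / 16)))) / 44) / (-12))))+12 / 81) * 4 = 12716834 / 12933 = 983.29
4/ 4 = 1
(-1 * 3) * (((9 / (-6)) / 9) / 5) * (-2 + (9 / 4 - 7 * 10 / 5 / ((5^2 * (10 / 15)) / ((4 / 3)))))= -87 / 1000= -0.09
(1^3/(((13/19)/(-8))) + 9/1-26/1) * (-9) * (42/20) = 542.28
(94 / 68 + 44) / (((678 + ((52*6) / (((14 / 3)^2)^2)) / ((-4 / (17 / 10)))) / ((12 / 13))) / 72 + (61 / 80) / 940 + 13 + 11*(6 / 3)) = 10029480249600 / 9988736852629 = 1.00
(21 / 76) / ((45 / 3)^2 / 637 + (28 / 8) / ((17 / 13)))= 227409 / 2493446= 0.09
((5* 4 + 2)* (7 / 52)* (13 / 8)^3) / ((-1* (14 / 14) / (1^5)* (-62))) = 0.20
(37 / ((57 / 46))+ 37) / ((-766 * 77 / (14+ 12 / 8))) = -118141 / 6723948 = -0.02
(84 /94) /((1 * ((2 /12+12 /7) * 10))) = 882 /18565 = 0.05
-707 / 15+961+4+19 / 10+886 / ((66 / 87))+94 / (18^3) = 334824023 / 160380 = 2087.69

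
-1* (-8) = 8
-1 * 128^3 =-2097152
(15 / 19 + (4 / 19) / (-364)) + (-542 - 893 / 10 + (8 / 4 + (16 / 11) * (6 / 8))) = -119329047 / 190190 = -627.42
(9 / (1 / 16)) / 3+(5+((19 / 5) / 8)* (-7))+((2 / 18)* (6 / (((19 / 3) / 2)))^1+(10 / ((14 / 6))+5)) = 314791 / 5320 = 59.17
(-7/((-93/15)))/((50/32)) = 112/155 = 0.72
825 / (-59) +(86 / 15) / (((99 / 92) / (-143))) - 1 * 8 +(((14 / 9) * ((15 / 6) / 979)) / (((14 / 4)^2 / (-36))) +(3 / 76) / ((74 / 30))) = -120317459178839 / 153490615740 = -783.88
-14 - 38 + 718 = 666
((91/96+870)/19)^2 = 6990799321/3326976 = 2101.25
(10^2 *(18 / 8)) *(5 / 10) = 225 / 2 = 112.50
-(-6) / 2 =3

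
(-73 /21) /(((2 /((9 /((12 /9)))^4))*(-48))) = 4310577 /57344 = 75.17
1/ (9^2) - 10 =-809/ 81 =-9.99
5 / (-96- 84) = -1 / 36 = -0.03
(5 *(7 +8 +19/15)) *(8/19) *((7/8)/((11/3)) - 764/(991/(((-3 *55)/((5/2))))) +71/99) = 9927382780/5592213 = 1775.22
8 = 8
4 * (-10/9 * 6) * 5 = -400/3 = -133.33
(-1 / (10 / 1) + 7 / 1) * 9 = 621 / 10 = 62.10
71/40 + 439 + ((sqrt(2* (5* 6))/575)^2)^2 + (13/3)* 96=856.78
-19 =-19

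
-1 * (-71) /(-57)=-71 /57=-1.25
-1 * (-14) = 14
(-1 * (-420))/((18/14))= 980/3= 326.67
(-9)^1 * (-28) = 252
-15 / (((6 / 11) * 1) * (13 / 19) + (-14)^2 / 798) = -9405 / 388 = -24.24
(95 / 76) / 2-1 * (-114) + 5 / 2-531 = -3311 / 8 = -413.88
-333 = -333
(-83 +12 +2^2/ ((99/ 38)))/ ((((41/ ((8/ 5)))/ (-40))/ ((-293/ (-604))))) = 32239376/ 612909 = 52.60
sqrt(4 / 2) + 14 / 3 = 6.08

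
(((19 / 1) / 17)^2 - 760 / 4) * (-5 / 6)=157.29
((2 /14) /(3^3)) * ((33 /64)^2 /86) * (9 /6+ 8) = 2299 /14794752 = 0.00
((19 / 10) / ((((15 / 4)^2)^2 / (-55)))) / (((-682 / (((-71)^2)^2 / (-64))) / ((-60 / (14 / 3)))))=3955.53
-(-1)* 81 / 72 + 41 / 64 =113 / 64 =1.77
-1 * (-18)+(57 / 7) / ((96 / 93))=5799 / 224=25.89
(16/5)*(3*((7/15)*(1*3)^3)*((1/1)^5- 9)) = -24192/25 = -967.68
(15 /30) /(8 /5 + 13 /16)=40 /193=0.21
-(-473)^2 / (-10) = 223729 / 10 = 22372.90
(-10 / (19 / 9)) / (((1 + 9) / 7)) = -63 / 19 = -3.32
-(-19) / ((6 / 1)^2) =19 / 36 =0.53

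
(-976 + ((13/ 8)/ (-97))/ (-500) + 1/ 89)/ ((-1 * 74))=33702842843/ 2555368000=13.19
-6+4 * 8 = 26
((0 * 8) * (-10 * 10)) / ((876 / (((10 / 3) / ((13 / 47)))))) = 0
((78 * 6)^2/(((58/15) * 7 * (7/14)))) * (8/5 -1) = 1971216/203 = 9710.42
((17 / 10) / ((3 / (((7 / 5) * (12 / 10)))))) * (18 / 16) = 1071 / 1000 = 1.07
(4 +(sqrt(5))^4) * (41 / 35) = 1189 / 35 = 33.97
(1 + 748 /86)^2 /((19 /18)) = 3130002 /35131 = 89.10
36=36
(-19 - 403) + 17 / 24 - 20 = -441.29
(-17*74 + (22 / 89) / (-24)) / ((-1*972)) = 1343555 / 1038096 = 1.29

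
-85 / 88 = -0.97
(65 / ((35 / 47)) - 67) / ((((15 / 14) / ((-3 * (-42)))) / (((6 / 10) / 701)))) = 35784 / 17525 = 2.04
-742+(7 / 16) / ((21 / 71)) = -740.52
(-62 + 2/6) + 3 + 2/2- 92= -449/3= -149.67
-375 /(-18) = 125 /6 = 20.83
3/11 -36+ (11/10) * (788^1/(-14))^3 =-196185.24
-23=-23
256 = 256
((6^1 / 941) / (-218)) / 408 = -1 / 13949384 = -0.00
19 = 19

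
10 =10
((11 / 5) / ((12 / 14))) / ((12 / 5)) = 77 / 72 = 1.07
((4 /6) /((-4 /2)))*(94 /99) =-94 /297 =-0.32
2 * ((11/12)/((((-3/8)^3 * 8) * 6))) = -176/243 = -0.72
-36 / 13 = -2.77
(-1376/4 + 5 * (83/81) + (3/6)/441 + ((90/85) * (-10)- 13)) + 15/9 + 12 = -47068757/134946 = -348.80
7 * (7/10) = 49/10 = 4.90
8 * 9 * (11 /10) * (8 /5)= 3168 /25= 126.72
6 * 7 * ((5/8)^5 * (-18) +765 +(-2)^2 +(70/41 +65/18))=32696409893/1007616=32449.28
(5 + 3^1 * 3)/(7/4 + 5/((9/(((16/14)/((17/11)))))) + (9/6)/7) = 59976/10175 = 5.89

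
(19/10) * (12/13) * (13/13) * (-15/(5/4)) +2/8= -5407/260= -20.80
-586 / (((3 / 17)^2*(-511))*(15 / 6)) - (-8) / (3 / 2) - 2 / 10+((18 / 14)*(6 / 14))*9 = 3995498 / 160965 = 24.82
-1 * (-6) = 6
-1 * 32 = -32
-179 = -179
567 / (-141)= -189 / 47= -4.02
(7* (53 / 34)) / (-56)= -53 / 272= -0.19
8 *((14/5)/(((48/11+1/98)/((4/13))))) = 482944/306475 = 1.58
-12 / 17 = -0.71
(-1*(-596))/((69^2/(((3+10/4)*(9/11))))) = 298/529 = 0.56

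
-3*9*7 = -189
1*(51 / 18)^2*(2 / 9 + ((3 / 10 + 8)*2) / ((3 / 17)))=756.93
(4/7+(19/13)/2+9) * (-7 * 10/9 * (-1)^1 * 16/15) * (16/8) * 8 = 160000/117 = 1367.52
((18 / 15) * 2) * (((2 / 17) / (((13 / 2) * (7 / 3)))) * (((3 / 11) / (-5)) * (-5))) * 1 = 432 / 85085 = 0.01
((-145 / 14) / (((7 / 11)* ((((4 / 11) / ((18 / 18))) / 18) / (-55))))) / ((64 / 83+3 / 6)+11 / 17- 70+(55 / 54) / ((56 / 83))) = -1323455492700 / 1988383663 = -665.59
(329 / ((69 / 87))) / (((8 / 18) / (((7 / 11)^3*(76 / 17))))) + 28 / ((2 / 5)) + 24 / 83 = 49483622773 / 43194943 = 1145.59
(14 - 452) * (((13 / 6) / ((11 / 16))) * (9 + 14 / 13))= -153008 / 11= -13909.82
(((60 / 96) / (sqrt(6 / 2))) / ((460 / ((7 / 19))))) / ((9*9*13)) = 7*sqrt(3) / 44175456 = 0.00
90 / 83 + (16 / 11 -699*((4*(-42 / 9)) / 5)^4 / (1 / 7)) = -14644538380838 / 15406875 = -950519.71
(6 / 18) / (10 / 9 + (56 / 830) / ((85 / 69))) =105825 / 370138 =0.29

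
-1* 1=-1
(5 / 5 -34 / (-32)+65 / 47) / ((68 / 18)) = 23319 / 25568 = 0.91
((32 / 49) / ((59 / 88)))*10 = 28160 / 2891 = 9.74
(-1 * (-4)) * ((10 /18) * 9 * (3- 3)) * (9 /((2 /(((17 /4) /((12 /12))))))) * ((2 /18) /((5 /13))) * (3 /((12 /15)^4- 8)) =0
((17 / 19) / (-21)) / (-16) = 0.00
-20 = -20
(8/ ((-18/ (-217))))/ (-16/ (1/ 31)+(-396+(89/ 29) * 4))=-6293/ 57402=-0.11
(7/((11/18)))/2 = 63/11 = 5.73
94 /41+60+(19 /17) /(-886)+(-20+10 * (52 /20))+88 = 96516517 /617542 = 156.29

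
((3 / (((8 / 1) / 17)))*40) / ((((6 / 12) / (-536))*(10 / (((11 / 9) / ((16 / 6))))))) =-12529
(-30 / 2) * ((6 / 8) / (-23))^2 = -135 / 8464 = -0.02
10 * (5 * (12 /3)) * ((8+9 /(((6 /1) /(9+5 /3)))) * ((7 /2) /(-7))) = -2400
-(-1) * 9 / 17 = 9 / 17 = 0.53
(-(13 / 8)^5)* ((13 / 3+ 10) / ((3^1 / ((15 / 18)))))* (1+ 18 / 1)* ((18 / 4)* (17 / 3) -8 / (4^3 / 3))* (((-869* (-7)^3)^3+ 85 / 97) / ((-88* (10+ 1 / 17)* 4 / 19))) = 2889047980377110231647686745 / 944013312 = 3060389025930505344.03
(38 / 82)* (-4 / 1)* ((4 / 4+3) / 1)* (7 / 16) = -133 / 41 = -3.24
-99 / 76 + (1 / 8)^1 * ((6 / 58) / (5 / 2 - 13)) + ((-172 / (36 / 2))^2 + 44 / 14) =29100905 / 312417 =93.15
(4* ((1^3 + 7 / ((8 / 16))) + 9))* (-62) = -5952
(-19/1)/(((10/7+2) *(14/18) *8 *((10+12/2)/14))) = -399/512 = -0.78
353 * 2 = 706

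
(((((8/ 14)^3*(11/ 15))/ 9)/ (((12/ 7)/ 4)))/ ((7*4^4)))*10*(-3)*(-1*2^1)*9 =11/ 1029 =0.01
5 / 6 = 0.83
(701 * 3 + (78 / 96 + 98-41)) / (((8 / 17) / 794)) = 233333177 / 64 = 3645830.89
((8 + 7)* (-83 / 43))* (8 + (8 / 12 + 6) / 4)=-12035 / 43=-279.88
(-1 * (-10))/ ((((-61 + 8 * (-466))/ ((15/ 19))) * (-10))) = 5/ 23997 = 0.00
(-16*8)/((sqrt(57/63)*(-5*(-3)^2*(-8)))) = -16*sqrt(399)/855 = -0.37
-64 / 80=-4 / 5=-0.80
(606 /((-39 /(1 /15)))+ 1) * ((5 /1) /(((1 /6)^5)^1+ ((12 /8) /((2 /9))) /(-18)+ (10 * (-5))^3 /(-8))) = -18144 /1579462105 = -0.00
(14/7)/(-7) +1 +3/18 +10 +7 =751/42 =17.88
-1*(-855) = 855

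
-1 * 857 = -857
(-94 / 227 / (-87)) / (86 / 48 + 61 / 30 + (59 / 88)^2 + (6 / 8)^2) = 3639680 / 3698770461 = 0.00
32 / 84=0.38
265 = 265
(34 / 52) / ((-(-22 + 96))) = -17 / 1924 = -0.01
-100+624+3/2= 1051/2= 525.50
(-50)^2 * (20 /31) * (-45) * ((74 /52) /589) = -41625000 /237367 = -175.36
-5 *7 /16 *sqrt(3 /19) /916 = -35 *sqrt(57) /278464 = -0.00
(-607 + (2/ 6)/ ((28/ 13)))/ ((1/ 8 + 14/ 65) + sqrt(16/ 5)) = 191750/ 2863 - 1352000* sqrt(5)/ 8589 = -285.01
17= 17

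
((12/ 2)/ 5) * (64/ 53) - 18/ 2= -2001/ 265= -7.55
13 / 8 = 1.62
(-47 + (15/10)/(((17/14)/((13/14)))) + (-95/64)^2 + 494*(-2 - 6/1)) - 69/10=-1393527659/348160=-4002.55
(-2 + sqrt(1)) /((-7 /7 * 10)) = 0.10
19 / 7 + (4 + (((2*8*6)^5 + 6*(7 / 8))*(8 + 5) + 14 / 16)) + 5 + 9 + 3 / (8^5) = 24313500645617685 / 229376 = 105998450777.84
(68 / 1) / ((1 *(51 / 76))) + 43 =433 / 3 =144.33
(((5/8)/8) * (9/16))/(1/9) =405/1024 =0.40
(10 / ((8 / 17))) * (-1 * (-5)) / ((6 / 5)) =2125 / 24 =88.54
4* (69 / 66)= 46 / 11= 4.18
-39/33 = -13/11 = -1.18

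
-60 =-60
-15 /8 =-1.88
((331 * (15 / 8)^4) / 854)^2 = 280792859765625 / 12235892064256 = 22.95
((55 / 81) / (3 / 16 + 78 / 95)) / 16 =5225 / 124173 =0.04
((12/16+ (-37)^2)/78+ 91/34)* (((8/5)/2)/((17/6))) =107339/18785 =5.71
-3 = -3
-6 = -6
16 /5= 3.20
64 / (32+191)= 64 / 223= 0.29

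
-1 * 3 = -3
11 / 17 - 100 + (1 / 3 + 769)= 34169 / 51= 669.98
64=64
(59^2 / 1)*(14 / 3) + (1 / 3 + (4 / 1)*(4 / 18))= 146213 / 9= 16245.89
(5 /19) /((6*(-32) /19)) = -5 /192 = -0.03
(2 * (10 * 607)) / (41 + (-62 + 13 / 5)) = -15175 / 23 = -659.78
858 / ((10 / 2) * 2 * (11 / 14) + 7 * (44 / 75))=40950 / 571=71.72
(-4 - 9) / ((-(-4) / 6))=-39 / 2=-19.50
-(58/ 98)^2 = -841/ 2401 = -0.35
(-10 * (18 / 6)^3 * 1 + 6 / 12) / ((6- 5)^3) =-539 / 2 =-269.50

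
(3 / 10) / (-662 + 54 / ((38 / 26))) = -57 / 118760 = -0.00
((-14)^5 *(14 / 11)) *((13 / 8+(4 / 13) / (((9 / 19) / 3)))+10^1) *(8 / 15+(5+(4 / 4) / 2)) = -56057234.63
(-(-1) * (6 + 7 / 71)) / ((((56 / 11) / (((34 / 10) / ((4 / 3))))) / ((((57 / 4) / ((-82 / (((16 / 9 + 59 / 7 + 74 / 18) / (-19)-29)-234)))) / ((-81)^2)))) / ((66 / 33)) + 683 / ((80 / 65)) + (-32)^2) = 409017557168 / 115478610144723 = 0.00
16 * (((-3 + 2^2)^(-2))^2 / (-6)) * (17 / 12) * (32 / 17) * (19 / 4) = -304 / 9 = -33.78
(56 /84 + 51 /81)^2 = 1225 /729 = 1.68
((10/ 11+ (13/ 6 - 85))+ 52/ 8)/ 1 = -2489/ 33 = -75.42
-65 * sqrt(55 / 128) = -65 * sqrt(110) / 16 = -42.61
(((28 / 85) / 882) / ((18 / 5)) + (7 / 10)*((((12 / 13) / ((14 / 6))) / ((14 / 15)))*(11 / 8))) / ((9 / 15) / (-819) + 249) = 2045365 / 1248054048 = 0.00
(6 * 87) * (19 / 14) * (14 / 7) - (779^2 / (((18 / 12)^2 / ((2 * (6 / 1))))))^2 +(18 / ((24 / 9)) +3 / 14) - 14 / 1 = -2639659002490933 / 252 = -10474837311471.96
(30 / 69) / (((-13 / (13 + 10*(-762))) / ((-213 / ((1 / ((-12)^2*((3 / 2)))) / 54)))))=-188990742240 / 299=-632076061.00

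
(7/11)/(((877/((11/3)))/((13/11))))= 91/28941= 0.00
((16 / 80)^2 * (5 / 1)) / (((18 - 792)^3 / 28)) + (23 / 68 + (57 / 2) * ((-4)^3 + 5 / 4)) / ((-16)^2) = -70472268688451 / 10089781770240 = -6.98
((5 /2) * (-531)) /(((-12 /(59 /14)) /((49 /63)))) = 17405 /48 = 362.60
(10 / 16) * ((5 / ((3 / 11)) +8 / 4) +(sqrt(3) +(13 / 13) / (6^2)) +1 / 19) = 5 * sqrt(3) / 8 +69815 / 5472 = 13.84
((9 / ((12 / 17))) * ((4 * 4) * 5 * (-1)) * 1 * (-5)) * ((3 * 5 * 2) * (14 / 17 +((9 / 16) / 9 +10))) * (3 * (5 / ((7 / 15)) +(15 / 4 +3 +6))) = 937949625 / 8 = 117243703.12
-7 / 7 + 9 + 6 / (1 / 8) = 56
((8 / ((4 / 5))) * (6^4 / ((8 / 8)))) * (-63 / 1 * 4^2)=-13063680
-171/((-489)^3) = 19/12992241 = 0.00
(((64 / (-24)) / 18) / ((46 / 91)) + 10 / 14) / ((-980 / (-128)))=58592 / 1065015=0.06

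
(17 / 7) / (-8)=-17 / 56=-0.30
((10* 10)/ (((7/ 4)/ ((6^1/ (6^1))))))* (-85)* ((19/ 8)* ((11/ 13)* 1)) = -888250/ 91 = -9760.99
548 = 548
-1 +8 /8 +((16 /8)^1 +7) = 9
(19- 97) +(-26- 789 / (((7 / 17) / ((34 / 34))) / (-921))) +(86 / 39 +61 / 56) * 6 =642344735 / 364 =1764683.34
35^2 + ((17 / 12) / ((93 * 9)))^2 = 123580371889 / 100881936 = 1225.00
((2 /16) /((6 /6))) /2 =0.06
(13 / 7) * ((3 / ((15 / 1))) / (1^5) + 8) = 533 / 35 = 15.23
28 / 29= 0.97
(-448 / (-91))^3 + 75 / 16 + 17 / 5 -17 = 19405059 / 175760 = 110.41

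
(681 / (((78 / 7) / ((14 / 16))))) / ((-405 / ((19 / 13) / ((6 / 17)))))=-3592729 / 6570720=-0.55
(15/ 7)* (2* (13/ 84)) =65/ 98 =0.66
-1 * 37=-37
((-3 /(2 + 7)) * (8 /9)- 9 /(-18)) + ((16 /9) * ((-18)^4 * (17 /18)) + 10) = 9518375 /54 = 176266.20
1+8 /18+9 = 94 /9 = 10.44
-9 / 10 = -0.90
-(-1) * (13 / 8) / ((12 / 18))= 39 / 16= 2.44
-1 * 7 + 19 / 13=-72 / 13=-5.54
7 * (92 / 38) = 16.95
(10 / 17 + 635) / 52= 10805 / 884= 12.22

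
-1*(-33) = 33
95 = 95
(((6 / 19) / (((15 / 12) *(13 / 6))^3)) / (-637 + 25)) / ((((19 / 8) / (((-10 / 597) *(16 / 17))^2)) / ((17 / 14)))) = -0.00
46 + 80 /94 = 46.85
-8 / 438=-4 / 219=-0.02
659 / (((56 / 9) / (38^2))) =2141091 / 14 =152935.07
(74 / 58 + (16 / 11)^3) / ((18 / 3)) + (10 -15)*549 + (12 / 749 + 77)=-462673066861 / 173463906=-2667.26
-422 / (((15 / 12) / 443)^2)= -53002929.92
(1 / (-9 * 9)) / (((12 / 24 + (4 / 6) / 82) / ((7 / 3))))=-574 / 10125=-0.06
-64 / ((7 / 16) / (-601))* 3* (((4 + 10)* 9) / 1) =33232896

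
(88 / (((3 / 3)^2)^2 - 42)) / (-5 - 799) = 22 / 8241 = 0.00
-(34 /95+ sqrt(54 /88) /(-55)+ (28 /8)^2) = -4791 /380+ 3 * sqrt(33) /1210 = -12.59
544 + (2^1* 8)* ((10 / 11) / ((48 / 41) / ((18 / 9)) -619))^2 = 1692666966368 / 3111519961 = 544.00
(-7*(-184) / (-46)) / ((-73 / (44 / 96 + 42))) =7133 / 438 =16.29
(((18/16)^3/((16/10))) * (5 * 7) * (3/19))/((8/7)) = 2679075/622592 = 4.30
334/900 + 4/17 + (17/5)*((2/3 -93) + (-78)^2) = 155847889/7650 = 20372.27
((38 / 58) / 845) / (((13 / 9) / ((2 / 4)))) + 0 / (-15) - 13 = -8282519 / 637130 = -13.00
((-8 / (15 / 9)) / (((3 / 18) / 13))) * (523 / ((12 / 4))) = -326352 / 5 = -65270.40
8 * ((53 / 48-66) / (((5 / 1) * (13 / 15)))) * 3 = -9345 / 26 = -359.42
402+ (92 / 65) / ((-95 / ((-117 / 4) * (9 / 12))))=402.33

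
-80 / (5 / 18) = -288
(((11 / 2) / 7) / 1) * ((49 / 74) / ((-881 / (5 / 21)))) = -55 / 391164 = -0.00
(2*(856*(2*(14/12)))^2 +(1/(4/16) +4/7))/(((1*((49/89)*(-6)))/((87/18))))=-324339547976/27783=-11674029.01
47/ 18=2.61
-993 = -993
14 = 14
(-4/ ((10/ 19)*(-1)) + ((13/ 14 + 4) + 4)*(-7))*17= -9333/ 10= -933.30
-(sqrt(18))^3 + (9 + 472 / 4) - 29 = 98 - 54*sqrt(2) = 21.63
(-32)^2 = 1024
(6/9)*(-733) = -1466/3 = -488.67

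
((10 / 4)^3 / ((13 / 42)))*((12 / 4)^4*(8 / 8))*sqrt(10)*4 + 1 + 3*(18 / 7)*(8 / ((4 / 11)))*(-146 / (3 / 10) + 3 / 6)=-577559 / 7 + 212625*sqrt(10) / 13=-30786.94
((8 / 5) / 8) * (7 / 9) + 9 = 412 / 45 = 9.16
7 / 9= 0.78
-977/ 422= -2.32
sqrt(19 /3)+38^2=sqrt(57) /3+1444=1446.52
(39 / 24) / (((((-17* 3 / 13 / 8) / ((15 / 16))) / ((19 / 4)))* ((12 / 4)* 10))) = -3211 / 6528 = -0.49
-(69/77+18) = -1455/77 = -18.90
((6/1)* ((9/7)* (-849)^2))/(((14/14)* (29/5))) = 194616270/203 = 958700.84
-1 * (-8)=8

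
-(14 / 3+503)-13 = -1562 / 3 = -520.67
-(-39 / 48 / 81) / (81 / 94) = 611 / 52488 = 0.01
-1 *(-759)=759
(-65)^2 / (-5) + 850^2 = 721655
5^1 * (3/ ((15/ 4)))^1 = 4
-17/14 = -1.21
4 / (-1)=-4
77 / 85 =0.91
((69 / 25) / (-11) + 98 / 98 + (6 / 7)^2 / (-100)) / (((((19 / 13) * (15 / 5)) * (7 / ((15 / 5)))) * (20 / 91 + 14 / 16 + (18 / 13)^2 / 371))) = 1862124472 / 28251078625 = 0.07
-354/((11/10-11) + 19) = -38.90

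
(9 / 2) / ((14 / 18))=81 / 14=5.79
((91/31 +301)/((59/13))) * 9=1102374/1829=602.72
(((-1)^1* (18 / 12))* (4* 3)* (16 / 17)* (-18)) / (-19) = -5184 / 323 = -16.05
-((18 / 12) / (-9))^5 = 1 / 7776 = 0.00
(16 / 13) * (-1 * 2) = -32 / 13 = -2.46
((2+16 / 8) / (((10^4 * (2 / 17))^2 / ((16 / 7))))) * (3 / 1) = 867 / 43750000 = 0.00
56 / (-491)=-56 / 491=-0.11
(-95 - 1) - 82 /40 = -1961 /20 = -98.05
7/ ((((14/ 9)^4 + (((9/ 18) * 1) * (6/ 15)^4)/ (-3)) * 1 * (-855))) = -637875/ 455857576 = -0.00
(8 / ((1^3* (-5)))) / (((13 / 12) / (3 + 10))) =-96 / 5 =-19.20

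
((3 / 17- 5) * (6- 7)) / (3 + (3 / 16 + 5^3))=1312 / 34867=0.04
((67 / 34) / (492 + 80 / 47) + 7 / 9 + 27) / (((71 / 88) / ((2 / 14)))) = 4.92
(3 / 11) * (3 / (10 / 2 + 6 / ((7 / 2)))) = 63 / 517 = 0.12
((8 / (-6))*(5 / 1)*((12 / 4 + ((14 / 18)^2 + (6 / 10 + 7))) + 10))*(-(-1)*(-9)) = 34352 / 27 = 1272.30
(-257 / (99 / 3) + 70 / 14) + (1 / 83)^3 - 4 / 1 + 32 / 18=-283606253 / 56606913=-5.01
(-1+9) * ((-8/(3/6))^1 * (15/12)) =-160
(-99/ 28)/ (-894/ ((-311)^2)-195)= 1063931/ 58680188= 0.02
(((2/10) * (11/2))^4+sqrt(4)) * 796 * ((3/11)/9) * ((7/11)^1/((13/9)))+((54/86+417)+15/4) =38739417201/84548750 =458.19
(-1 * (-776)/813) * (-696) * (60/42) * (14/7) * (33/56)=-14852640/13279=-1118.51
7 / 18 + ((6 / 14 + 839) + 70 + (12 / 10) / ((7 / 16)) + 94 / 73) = 42027869 / 45990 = 913.85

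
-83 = -83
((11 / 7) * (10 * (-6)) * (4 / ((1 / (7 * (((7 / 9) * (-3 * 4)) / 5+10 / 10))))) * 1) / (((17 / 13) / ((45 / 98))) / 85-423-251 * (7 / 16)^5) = -7017490022400 / 1309613389177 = -5.36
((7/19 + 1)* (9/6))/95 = 39/1805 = 0.02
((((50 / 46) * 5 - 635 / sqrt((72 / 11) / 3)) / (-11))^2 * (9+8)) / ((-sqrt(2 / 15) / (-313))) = -422354375 * sqrt(55) / 5566+12487010324275 * sqrt(30) / 3072432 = 21697848.04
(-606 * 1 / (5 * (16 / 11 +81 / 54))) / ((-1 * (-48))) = -1111 / 1300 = -0.85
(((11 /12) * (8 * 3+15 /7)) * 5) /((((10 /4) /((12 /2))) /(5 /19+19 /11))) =76128 /133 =572.39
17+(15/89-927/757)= 1074193/67373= 15.94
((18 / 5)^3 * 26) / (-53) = -151632 / 6625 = -22.89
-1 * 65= -65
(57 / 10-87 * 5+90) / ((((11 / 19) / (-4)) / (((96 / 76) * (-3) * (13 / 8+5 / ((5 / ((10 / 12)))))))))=-1201122 / 55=-21838.58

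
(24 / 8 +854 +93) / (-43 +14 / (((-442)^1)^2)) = -92797900 / 4200319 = -22.09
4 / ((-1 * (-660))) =1 / 165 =0.01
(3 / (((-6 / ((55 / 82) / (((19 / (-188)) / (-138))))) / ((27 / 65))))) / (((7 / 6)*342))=-0.48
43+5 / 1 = 48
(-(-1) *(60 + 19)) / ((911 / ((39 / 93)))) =1027 / 28241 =0.04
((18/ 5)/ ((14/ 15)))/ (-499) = -27/ 3493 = -0.01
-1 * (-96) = 96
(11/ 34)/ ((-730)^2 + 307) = 11/ 18129038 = 0.00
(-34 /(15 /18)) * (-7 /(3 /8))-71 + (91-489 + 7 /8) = 11739 /40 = 293.48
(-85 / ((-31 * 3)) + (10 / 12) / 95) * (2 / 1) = 1087 / 589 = 1.85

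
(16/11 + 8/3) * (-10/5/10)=-136/165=-0.82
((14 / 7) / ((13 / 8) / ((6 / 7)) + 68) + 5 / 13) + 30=1326473 / 43615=30.41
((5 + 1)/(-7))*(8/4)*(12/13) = -144/91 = -1.58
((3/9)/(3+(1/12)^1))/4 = 1/37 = 0.03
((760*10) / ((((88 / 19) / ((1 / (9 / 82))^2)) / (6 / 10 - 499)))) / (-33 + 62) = -60489910880 / 25839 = -2341031.42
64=64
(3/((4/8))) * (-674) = -4044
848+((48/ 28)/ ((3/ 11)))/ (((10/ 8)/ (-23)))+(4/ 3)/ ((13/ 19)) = 1002308/ 1365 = 734.29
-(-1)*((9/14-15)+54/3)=51/14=3.64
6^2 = 36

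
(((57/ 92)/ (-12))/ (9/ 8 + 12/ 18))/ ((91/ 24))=-684/ 89999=-0.01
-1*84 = -84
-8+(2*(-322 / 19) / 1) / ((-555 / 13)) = -75988 / 10545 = -7.21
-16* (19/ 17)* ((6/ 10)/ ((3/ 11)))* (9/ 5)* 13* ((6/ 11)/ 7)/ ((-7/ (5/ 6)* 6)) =5928/ 4165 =1.42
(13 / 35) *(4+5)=117 / 35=3.34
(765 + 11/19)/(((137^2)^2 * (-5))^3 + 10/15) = -43638/311481081935860786816705027087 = -0.00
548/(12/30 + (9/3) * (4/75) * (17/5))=34250/59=580.51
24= 24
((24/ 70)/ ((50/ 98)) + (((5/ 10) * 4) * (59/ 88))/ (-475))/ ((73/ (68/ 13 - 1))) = 69929/ 1803100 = 0.04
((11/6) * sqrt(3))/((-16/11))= -121 * sqrt(3)/96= -2.18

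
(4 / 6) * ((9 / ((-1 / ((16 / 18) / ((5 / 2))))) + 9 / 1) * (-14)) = -812 / 15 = -54.13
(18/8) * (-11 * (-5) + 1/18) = 991/8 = 123.88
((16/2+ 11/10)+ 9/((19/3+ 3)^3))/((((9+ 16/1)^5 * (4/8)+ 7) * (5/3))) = 1000031/893230447200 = 0.00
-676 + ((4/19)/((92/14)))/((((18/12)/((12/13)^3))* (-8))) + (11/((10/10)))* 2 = -627900222/960089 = -654.00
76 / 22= 38 / 11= 3.45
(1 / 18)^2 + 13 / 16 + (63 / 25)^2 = 5804449 / 810000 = 7.17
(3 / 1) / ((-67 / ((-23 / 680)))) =69 / 45560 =0.00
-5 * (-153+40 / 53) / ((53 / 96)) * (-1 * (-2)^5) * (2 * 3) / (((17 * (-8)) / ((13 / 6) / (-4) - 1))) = 143305440 / 47753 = 3000.97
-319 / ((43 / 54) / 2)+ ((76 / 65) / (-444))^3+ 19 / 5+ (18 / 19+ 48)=-229668154294038028 / 306853486977375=-748.46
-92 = -92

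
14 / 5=2.80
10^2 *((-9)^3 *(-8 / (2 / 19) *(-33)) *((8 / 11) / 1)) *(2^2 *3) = -1595635200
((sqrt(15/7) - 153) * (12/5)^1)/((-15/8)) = 4896/25 - 32 * sqrt(105)/175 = 193.97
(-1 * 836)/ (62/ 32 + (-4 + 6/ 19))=254144/ 531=478.61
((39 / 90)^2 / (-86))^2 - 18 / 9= -11981491439 / 5990760000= -2.00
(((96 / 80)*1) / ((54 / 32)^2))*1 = 512 / 1215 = 0.42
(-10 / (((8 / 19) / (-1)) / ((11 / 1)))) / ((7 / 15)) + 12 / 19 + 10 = 303481 / 532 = 570.45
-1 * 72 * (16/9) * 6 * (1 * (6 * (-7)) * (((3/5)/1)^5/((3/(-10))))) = -8360.76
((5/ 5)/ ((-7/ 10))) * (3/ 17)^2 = -90/ 2023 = -0.04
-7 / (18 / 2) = -7 / 9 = -0.78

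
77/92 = 0.84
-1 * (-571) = 571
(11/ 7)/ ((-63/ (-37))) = 407/ 441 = 0.92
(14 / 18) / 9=7 / 81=0.09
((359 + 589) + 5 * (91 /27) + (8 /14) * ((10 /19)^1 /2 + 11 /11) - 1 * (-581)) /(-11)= -504886 /3591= -140.60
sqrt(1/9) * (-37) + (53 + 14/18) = 373/9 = 41.44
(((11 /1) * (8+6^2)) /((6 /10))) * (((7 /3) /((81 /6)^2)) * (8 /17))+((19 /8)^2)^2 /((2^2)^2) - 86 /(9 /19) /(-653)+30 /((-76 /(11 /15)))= 620073826244279 /90691309338624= 6.84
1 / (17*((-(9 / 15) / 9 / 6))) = -90 / 17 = -5.29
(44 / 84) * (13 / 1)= 143 / 21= 6.81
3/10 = 0.30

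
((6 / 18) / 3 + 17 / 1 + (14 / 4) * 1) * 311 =115381 / 18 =6410.06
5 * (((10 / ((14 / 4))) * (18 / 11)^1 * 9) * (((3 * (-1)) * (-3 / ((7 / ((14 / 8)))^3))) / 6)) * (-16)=-6075 / 77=-78.90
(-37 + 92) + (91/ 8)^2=11801/ 64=184.39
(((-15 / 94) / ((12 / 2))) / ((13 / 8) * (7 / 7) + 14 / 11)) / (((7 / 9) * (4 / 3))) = -99 / 11186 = -0.01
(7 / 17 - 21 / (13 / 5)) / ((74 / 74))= -1694 / 221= -7.67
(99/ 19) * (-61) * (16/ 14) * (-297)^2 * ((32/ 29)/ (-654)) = 22728283776/ 420413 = 54061.80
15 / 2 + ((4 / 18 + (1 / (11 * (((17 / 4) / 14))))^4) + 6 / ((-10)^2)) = 2143389774311 / 275136966225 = 7.79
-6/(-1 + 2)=-6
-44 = -44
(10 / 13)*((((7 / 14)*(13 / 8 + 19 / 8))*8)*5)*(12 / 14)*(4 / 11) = 19200 / 1001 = 19.18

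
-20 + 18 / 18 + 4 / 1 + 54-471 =-432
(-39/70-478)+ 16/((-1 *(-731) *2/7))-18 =-25404909/51170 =-496.48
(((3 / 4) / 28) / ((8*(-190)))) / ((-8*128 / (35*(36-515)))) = -1437 / 4980736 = -0.00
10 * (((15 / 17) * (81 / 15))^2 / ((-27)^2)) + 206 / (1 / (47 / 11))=2799088 / 3179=880.49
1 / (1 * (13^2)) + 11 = 1860 / 169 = 11.01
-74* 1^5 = -74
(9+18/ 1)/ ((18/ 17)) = 51/ 2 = 25.50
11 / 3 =3.67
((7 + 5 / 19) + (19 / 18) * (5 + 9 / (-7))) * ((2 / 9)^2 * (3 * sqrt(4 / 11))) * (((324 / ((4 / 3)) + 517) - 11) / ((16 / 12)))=260438 * sqrt(11) / 1539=561.26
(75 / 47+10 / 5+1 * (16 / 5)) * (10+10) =6388 / 47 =135.91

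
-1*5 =-5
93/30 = 31/10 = 3.10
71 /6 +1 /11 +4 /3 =875 /66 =13.26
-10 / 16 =-5 / 8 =-0.62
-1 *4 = -4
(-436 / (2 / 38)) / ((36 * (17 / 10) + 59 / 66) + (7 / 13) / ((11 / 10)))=-35538360 / 268483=-132.37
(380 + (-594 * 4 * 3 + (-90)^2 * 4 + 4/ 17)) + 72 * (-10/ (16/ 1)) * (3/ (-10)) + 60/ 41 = 35780075/ 1394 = 25667.20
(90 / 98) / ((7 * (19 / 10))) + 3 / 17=27201 / 110789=0.25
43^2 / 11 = 168.09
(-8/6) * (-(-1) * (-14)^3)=10976/3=3658.67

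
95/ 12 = 7.92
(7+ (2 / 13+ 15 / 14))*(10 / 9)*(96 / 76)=19960 / 1729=11.54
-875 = -875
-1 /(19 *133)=-1 /2527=-0.00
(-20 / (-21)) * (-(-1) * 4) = 80 / 21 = 3.81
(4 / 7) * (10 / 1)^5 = 400000 / 7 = 57142.86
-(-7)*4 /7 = 4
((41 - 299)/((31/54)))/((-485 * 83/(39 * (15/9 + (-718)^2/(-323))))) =-279816432012/403073315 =-694.21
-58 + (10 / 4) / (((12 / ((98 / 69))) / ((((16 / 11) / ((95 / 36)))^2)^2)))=-318014137913566 / 5485585562875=-57.97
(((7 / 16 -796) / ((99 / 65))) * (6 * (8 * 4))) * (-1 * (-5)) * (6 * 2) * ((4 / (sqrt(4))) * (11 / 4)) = -33095400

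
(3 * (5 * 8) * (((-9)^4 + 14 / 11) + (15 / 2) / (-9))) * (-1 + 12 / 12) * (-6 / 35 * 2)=0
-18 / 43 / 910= -9 / 19565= -0.00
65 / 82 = 0.79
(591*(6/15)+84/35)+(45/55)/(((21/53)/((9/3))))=94323/385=244.99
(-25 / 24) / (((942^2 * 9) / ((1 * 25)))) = -625 / 191670624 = -0.00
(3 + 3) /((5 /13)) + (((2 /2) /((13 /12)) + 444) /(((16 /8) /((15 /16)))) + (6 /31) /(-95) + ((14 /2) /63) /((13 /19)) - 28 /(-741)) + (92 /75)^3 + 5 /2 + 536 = 9880852934189 /12921187500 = 764.70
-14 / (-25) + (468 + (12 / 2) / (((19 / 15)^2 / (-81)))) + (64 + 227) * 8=22505204 / 9025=2493.65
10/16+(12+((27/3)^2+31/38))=94.44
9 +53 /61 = 602 /61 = 9.87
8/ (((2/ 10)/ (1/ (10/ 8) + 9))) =392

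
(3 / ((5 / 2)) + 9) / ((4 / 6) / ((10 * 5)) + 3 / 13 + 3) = 3.14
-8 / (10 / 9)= -7.20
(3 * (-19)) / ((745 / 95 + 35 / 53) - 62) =57399 / 53872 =1.07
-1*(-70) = 70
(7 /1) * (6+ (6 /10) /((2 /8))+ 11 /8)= 68.42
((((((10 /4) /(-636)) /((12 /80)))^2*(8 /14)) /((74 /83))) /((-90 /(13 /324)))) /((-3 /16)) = 134875 /128879934057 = 0.00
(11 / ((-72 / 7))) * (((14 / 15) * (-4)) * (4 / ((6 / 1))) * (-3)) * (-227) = 244706 / 135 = 1812.64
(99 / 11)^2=81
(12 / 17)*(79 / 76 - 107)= -24159 / 323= -74.80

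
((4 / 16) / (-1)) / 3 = -1 / 12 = -0.08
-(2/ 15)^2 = -4/ 225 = -0.02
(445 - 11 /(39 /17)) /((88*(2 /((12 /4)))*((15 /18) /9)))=57942 /715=81.04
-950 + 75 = -875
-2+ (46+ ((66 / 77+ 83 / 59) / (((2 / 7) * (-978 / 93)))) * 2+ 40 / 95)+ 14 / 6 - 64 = -20559167 / 1096338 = -18.75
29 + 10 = 39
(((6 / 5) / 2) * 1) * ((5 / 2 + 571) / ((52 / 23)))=79143 / 520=152.20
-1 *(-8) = 8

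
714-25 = 689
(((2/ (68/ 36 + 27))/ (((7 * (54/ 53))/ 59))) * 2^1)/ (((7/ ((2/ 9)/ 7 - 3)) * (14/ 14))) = -584749/ 1203930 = -0.49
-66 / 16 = -33 / 8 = -4.12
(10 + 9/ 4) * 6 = 73.50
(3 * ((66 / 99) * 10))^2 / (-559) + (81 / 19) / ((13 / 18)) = 5.19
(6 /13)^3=216 /2197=0.10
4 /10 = 2 /5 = 0.40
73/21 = 3.48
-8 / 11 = -0.73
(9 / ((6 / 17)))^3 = 132651 / 8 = 16581.38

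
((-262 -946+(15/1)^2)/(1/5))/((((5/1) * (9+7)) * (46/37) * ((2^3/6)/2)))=-109113/1472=-74.13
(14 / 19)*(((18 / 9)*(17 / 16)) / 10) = 119 / 760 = 0.16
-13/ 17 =-0.76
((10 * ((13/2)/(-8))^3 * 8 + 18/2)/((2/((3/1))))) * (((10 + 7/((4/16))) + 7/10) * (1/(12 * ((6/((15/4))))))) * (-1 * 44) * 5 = 22555.55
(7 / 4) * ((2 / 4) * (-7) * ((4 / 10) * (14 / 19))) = -343 / 190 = -1.81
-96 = -96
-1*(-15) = 15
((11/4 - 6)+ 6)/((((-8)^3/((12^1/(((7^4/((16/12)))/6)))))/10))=-165/76832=-0.00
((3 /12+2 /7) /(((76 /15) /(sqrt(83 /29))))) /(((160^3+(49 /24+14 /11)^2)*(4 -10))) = -6534*sqrt(2407) /44043172733105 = -0.00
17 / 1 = 17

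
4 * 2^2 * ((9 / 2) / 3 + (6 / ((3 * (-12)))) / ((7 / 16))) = 376 / 21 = 17.90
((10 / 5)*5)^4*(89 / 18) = 445000 / 9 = 49444.44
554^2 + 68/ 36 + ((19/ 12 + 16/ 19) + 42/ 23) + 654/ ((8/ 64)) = 4910808937/ 15732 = 312154.14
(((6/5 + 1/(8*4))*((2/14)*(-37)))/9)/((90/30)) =-7289/30240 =-0.24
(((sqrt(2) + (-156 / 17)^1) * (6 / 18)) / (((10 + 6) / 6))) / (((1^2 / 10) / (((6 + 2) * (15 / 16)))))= -2925 / 34 + 75 * sqrt(2) / 8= -72.77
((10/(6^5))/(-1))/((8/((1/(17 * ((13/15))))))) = -25/2291328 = -0.00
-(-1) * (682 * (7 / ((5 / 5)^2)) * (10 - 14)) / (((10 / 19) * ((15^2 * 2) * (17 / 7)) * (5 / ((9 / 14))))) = -45353 / 10625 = -4.27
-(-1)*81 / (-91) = -81 / 91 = -0.89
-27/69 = -9/23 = -0.39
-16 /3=-5.33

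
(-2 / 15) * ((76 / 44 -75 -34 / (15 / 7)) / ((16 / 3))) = 3677 / 1650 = 2.23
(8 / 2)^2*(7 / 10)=56 / 5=11.20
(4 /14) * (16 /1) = 32 /7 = 4.57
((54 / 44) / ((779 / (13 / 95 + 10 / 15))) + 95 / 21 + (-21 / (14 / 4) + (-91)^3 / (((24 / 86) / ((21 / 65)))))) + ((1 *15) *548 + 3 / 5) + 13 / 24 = -118186832110121 / 136761240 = -864183.68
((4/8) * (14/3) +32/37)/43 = 355/4773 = 0.07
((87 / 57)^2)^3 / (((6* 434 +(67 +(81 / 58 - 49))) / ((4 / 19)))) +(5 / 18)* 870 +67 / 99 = 1087712601249686848 / 4488291792303759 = 242.34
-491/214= -2.29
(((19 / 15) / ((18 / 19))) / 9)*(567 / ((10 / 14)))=17689 / 150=117.93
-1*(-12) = 12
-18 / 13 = -1.38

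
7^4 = 2401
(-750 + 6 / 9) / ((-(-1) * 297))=-2.52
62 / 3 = 20.67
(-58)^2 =3364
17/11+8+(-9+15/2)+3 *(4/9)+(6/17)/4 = 5311/561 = 9.47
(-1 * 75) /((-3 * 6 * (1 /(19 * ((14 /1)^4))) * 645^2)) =364952 /49923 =7.31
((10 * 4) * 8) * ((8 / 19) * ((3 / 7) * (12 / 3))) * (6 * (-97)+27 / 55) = -134315.48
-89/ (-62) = 89/ 62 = 1.44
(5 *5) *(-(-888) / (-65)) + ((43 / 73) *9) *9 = -278841 / 949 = -293.83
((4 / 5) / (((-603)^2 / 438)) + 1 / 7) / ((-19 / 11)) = -6711133 / 80599995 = -0.08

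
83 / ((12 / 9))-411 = -1395 / 4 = -348.75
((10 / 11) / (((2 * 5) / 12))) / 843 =4 / 3091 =0.00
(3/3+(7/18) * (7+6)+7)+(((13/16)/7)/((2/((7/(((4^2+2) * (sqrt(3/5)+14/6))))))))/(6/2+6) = 4918535/376704 - 13 * sqrt(15)/125568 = 13.06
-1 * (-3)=3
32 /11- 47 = -44.09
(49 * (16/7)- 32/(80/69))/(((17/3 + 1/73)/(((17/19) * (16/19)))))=6284424/561355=11.20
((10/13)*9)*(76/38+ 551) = 3828.46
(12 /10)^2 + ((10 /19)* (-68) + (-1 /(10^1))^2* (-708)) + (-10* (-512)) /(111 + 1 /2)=475583 /105925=4.49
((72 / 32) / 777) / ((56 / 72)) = 27 / 7252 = 0.00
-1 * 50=-50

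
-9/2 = -4.50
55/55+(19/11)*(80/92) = 633/253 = 2.50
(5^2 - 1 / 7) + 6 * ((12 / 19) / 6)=3390 / 133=25.49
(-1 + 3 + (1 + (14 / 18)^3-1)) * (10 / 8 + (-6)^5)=-56009299 / 2916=-19207.58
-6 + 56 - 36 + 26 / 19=292 / 19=15.37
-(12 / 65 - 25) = 1613 / 65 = 24.82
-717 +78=-639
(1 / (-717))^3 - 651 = -239959780264 / 368601813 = -651.00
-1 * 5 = -5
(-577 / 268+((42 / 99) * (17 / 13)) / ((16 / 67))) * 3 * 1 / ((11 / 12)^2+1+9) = 704250 / 14955941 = 0.05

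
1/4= 0.25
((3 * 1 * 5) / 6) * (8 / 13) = 20 / 13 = 1.54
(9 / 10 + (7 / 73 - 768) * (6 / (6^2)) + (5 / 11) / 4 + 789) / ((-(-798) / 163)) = 135.23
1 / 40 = 0.02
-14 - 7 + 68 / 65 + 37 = 1108 / 65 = 17.05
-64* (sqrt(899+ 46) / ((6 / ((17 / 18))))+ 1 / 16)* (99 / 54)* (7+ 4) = -16456* sqrt(105) / 27-242 / 3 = -6325.99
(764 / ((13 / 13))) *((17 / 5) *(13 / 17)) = 9932 / 5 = 1986.40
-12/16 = -3/4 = -0.75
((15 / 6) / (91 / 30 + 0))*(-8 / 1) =-600 / 91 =-6.59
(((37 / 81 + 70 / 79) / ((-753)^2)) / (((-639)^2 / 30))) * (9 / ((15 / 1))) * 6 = 0.00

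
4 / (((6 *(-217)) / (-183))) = 122 / 217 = 0.56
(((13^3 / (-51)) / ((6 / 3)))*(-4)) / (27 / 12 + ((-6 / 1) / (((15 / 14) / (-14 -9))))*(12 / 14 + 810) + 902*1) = 87880 / 107449503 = 0.00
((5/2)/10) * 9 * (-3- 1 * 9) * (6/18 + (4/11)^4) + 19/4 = -276545/58564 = -4.72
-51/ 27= -17/ 9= -1.89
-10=-10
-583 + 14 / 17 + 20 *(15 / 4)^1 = -8622 / 17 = -507.18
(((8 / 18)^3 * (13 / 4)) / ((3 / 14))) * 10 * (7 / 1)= 203840 / 2187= 93.21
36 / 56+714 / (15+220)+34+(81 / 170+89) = 3555963 / 27965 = 127.16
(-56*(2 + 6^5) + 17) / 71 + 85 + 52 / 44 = -4723753 / 781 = -6048.34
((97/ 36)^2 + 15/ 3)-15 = -3551/ 1296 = -2.74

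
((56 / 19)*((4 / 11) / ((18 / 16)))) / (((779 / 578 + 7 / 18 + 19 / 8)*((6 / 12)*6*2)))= 0.04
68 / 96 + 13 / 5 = 397 / 120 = 3.31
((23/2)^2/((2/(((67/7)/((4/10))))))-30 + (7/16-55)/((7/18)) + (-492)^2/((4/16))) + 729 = 108684461/112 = 970396.97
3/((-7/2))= -6/7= -0.86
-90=-90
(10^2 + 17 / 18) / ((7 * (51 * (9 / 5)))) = 9085 / 57834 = 0.16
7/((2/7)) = 49/2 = 24.50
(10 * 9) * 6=540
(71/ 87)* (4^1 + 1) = 355/ 87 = 4.08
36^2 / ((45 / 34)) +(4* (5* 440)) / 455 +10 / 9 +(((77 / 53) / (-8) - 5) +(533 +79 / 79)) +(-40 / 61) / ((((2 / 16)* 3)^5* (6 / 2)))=12859819523921 / 8578959480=1499.00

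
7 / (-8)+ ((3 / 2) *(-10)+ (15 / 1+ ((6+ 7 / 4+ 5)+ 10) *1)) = 21.88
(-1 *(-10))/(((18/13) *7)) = 65/63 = 1.03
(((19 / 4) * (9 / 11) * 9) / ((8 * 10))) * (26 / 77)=20007 / 135520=0.15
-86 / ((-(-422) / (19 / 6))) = -817 / 1266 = -0.65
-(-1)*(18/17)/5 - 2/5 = -16/85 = -0.19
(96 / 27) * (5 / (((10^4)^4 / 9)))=1 / 62500000000000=0.00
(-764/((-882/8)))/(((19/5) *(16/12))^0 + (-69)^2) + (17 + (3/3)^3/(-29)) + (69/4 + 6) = 4898525213/121802436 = 40.22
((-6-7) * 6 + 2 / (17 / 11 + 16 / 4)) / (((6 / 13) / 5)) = -153920 / 183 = -841.09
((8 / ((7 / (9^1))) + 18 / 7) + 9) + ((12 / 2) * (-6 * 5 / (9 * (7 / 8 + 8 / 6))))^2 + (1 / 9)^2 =103.89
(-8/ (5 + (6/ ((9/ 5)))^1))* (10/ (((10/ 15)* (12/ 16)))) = -96/ 5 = -19.20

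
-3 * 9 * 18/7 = -486/7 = -69.43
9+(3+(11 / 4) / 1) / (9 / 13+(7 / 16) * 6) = 161 / 15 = 10.73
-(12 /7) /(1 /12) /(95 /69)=-9936 /665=-14.94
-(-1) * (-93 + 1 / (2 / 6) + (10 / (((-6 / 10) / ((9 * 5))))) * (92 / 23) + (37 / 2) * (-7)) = -6439 / 2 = -3219.50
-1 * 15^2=-225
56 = 56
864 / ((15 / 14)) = 4032 / 5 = 806.40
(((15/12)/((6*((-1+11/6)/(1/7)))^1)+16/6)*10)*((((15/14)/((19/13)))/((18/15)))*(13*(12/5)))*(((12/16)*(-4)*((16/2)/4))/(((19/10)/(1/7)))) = -28772250/123823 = -232.37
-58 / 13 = -4.46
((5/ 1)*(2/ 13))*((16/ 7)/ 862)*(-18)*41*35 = -295200/ 5603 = -52.69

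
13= 13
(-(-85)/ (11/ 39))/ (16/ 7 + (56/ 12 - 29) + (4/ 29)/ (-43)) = -17361981/ 1270379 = -13.67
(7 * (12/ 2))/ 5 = 42/ 5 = 8.40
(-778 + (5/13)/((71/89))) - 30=-745339/923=-807.52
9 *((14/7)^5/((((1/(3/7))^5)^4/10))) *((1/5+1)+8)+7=558638249922772903/79792266297612001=7.00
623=623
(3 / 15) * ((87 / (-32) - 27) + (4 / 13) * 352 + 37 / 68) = 559629 / 35360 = 15.83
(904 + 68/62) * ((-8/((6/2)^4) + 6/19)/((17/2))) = 23.11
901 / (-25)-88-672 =-19901 / 25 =-796.04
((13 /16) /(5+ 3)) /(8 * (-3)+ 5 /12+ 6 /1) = -39 /6752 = -0.01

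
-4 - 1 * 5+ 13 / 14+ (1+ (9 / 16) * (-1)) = -855 / 112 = -7.63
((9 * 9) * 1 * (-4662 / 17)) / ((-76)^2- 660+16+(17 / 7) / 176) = -155076768 / 35828299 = -4.33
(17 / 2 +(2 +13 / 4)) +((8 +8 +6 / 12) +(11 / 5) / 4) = 154 / 5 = 30.80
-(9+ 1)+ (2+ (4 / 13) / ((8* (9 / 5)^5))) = -12279067 / 1535274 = -8.00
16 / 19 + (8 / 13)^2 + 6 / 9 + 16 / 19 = 26294 / 9633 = 2.73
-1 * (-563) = 563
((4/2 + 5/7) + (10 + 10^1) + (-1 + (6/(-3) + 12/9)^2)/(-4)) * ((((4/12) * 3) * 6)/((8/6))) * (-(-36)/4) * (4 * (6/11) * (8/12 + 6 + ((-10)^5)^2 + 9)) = 1554930002436057/77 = 20193896135533.21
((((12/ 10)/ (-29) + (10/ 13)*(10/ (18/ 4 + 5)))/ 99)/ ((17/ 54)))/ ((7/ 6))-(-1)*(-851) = -39895450937/ 46881835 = -850.98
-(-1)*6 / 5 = 6 / 5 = 1.20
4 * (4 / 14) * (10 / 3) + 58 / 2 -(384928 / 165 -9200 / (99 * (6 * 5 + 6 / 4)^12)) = -404616374907474647670731959 / 175913474781547254585645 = -2300.09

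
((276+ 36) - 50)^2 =68644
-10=-10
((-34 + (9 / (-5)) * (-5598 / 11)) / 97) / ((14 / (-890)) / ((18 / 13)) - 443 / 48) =-621729792 / 631805911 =-0.98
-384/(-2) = 192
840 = 840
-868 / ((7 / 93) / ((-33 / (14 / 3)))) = 570834 / 7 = 81547.71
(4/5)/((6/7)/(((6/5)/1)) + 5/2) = 0.25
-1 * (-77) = 77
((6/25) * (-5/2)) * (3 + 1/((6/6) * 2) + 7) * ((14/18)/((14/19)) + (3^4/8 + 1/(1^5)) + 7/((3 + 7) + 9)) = -120169/1520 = -79.06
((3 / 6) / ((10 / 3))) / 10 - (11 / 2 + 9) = -2897 / 200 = -14.48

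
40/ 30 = 4/ 3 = 1.33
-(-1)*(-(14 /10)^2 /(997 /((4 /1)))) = -196 /24925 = -0.01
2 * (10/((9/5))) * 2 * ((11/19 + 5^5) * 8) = 95017600/171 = 555658.48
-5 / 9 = -0.56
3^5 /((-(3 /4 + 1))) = -972 /7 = -138.86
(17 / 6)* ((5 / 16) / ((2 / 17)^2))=24565 / 384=63.97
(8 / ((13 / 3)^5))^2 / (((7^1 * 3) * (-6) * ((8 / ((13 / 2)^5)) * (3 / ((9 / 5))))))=-19683 / 103962040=-0.00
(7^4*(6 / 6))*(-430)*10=-10324300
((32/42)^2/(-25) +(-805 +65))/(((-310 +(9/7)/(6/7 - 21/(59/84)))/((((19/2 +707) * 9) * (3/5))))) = 70113909595956/7592286625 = 9234.89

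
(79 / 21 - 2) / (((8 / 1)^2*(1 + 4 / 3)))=37 / 3136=0.01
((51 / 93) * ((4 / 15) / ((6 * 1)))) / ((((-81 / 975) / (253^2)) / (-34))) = 4809636260 / 7533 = 638475.54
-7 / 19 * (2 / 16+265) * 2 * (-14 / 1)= 103929 / 38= 2734.97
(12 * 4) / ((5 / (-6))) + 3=-273 / 5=-54.60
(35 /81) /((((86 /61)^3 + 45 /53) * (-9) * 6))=-421049755 /192128444262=-0.00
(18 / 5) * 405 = 1458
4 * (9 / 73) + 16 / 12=400 / 219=1.83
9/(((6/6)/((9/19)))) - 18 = -13.74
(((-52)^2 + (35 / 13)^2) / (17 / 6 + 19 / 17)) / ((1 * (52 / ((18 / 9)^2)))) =46736502 / 885391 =52.79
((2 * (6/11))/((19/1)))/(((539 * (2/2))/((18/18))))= 12/112651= 0.00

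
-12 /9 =-4 /3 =-1.33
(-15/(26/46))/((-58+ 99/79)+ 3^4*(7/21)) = 5451/6110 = 0.89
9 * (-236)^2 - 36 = 501228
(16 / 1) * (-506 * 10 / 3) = -80960 / 3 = -26986.67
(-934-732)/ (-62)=833/ 31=26.87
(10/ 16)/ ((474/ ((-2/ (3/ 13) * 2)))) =-65/ 2844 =-0.02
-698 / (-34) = 349 / 17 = 20.53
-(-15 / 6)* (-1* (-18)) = 45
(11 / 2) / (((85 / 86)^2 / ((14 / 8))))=142373 / 14450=9.85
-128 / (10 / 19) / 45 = -1216 / 225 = -5.40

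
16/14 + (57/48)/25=3333/2800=1.19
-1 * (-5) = 5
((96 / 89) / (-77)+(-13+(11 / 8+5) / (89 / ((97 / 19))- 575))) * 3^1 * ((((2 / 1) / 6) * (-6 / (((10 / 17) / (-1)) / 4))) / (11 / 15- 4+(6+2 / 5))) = -1969709459661 / 11613313096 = -169.61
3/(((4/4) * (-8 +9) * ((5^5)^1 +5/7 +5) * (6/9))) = 7/4870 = 0.00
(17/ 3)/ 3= 17/ 9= 1.89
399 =399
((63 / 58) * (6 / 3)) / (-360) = -7 / 1160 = -0.01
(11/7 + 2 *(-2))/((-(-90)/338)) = -2873/315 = -9.12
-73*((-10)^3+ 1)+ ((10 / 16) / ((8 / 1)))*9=4667373 / 64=72927.70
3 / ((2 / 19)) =28.50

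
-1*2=-2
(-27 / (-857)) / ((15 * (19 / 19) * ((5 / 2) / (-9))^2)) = 2916 / 107125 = 0.03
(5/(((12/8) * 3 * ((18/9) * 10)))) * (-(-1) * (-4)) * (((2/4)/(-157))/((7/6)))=2/3297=0.00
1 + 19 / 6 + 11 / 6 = 6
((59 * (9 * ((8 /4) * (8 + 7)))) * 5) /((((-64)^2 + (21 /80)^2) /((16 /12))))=679680000 /26214841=25.93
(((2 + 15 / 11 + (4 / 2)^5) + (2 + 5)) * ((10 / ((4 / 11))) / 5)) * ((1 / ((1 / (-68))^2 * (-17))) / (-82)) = 31688 / 41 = 772.88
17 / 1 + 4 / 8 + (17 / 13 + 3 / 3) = 515 / 26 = 19.81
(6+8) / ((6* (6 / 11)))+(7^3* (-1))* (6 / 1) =-36967 / 18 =-2053.72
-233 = -233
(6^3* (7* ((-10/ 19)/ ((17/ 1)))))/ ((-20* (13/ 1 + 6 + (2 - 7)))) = 0.17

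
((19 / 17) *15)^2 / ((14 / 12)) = 487350 / 2023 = 240.90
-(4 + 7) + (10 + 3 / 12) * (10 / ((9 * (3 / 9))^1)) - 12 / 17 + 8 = 3107 / 102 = 30.46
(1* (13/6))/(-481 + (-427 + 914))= 13/36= 0.36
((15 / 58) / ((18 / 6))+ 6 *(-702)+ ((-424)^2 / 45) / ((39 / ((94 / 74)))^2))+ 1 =-22861893140093 / 5434669890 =-4206.68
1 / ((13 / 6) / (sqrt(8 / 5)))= 12 * sqrt(10) / 65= 0.58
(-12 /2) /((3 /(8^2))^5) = -26512143.80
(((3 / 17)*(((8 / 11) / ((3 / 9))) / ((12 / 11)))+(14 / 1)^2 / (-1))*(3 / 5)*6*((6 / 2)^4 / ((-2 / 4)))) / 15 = 3232872 / 425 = 7606.76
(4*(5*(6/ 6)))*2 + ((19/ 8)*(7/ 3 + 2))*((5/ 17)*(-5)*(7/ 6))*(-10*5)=1129585/ 1224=922.86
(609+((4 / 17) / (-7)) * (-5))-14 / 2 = 71658 / 119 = 602.17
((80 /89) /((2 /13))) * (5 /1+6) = 5720 /89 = 64.27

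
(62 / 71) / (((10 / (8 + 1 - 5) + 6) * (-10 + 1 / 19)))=-2356 / 228123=-0.01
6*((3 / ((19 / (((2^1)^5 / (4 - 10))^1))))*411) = -39456 / 19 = -2076.63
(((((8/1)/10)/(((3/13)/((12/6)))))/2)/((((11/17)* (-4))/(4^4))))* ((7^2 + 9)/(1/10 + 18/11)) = -6562816/573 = -11453.43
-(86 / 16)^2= -1849 / 64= -28.89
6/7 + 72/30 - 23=-691/35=-19.74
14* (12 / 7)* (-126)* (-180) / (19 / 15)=8164800 / 19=429726.32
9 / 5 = 1.80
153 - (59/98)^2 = 1465931/9604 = 152.64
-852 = -852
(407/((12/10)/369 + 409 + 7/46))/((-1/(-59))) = 679327770/11575007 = 58.69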